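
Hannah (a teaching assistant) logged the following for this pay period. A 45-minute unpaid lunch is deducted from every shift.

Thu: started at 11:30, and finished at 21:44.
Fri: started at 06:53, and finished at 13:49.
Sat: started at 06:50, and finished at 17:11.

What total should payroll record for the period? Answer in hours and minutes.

25 h 16 min

Thu: 11:30–21:44 = 10 h 14 min; less 45 min break → 9 h 29 min
Fri: 06:53–13:49 = 6 h 56 min; less 45 min break → 6 h 11 min
Sat: 06:50–17:11 = 10 h 21 min; less 45 min break → 9 h 36 min
Total: 9 h 29 min + 6 h 11 min + 9 h 36 min = 25 h 16 min.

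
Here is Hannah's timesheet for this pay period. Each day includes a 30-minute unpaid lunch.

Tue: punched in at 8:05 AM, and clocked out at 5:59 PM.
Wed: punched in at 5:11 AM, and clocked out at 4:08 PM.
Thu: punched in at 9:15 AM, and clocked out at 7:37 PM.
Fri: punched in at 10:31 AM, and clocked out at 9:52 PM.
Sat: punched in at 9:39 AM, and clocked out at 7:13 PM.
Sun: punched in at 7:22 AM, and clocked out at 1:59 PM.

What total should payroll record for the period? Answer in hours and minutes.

55 h 45 min

Tue: 8:05 AM–5:59 PM = 9 h 54 min; less 30 min break → 9 h 24 min
Wed: 5:11 AM–4:08 PM = 10 h 57 min; less 30 min break → 10 h 27 min
Thu: 9:15 AM–7:37 PM = 10 h 22 min; less 30 min break → 9 h 52 min
Fri: 10:31 AM–9:52 PM = 11 h 21 min; less 30 min break → 10 h 51 min
Sat: 9:39 AM–7:13 PM = 9 h 34 min; less 30 min break → 9 h 4 min
Sun: 7:22 AM–1:59 PM = 6 h 37 min; less 30 min break → 6 h 7 min
Total: 9 h 24 min + 10 h 27 min + 9 h 52 min + 10 h 51 min + 9 h 4 min + 6 h 7 min = 55 h 45 min.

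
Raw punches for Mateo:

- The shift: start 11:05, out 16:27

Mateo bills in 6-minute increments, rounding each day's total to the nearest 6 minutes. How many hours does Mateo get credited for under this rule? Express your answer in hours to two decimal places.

The shift: 11:05–16:27 = 5 h 22 min → rounds to 5 h 24 min

5.40 hours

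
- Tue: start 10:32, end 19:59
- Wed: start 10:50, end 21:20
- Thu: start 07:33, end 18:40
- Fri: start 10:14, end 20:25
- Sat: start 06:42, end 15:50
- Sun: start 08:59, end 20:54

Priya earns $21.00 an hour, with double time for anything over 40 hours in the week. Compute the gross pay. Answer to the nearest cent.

$1776.60

Tue: 10:32–19:59 = 9 h 27 min
Wed: 10:50–21:20 = 10 h 30 min
Thu: 07:33–18:40 = 11 h 7 min
Fri: 10:14–20:25 = 10 h 11 min
Sat: 06:42–15:50 = 9 h 8 min
Sun: 08:59–20:54 = 11 h 55 min
Total worked: 62 h 18 min = 3738 min.
Regular 40 h 0 min = 2400 min at $21.00/h; overtime 22 h 18 min = 1338 min at $42.00/h.
Pay = (2400 × $21.00 + 1338 × $42.00) ÷ 60 = $1776.60.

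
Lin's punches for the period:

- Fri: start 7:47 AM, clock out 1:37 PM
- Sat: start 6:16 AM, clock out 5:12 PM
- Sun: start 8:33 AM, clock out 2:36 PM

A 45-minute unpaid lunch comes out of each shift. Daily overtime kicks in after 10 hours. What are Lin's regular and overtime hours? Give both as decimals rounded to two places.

Regular 20.38 hours, overtime 0.18 hours

Fri: 7:47 AM–1:37 PM = 5 h 50 min; less 45 min break → 5 h 5 min
Sat: 6:16 AM–5:12 PM = 10 h 56 min; less 45 min break → 10 h 11 min
Sun: 8:33 AM–2:36 PM = 6 h 3 min; less 45 min break → 5 h 18 min
Fri reg 5 h 5 min / OT 0 h 0 min; Sat reg 10 h 0 min / OT 0 h 11 min; Sun reg 5 h 18 min / OT 0 h 0 min.
Totals: regular 20 h 23 min, overtime 0 h 11 min.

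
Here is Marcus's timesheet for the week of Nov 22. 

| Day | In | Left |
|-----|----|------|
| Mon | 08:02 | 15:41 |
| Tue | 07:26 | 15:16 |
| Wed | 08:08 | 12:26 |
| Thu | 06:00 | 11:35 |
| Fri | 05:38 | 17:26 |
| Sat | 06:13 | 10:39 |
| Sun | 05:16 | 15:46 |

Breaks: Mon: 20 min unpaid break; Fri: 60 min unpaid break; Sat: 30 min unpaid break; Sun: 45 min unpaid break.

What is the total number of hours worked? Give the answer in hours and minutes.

Mon: 08:02–15:41 = 7 h 39 min; less 20 min break → 7 h 19 min
Tue: 07:26–15:16 = 7 h 50 min
Wed: 08:08–12:26 = 4 h 18 min
Thu: 06:00–11:35 = 5 h 35 min
Fri: 05:38–17:26 = 11 h 48 min; less 60 min break → 10 h 48 min
Sat: 06:13–10:39 = 4 h 26 min; less 30 min break → 3 h 56 min
Sun: 05:16–15:46 = 10 h 30 min; less 45 min break → 9 h 45 min
Total: 7 h 19 min + 7 h 50 min + 4 h 18 min + 5 h 35 min + 10 h 48 min + 3 h 56 min + 9 h 45 min = 49 h 31 min.

49 h 31 min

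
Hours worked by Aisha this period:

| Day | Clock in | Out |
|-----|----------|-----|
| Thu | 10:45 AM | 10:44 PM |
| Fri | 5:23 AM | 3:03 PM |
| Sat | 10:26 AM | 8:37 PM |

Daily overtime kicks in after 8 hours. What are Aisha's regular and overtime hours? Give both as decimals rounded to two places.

Regular 24.00 hours, overtime 7.83 hours

Thu: 10:45 AM–10:44 PM = 11 h 59 min
Fri: 5:23 AM–3:03 PM = 9 h 40 min
Sat: 10:26 AM–8:37 PM = 10 h 11 min
Thu reg 8 h 0 min / OT 3 h 59 min; Fri reg 8 h 0 min / OT 1 h 40 min; Sat reg 8 h 0 min / OT 2 h 11 min.
Totals: regular 24 h 0 min, overtime 7 h 50 min.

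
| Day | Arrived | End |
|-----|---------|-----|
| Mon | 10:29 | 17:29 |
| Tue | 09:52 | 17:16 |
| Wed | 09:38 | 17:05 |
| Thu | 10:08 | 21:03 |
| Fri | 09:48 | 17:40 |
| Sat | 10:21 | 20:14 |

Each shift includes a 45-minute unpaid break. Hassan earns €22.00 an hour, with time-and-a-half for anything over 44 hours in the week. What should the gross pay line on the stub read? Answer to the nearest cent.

€1034.55

Mon: 10:29–17:29 = 7 h 0 min; less 45 min break → 6 h 15 min
Tue: 09:52–17:16 = 7 h 24 min; less 45 min break → 6 h 39 min
Wed: 09:38–17:05 = 7 h 27 min; less 45 min break → 6 h 42 min
Thu: 10:08–21:03 = 10 h 55 min; less 45 min break → 10 h 10 min
Fri: 09:48–17:40 = 7 h 52 min; less 45 min break → 7 h 7 min
Sat: 10:21–20:14 = 9 h 53 min; less 45 min break → 9 h 8 min
Total worked: 46 h 1 min = 2761 min.
Regular 44 h 0 min = 2640 min at €22.00/h; overtime 2 h 1 min = 121 min at €33.00/h.
Pay = (2640 × €22.00 + 121 × €33.00) ÷ 60 = €1034.55.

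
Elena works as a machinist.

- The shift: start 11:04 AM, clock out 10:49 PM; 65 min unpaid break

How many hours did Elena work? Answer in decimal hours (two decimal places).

The shift: 11:04 AM–10:49 PM = 11 h 45 min; less 65 min break → 10 h 40 min

10.67 hours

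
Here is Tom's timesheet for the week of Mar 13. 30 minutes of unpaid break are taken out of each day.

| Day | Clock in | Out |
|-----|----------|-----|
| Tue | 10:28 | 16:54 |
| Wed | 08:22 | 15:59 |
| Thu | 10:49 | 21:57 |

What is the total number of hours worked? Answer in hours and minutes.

23 h 41 min

Tue: 10:28–16:54 = 6 h 26 min; less 30 min break → 5 h 56 min
Wed: 08:22–15:59 = 7 h 37 min; less 30 min break → 7 h 7 min
Thu: 10:49–21:57 = 11 h 8 min; less 30 min break → 10 h 38 min
Total: 5 h 56 min + 7 h 7 min + 10 h 38 min = 23 h 41 min.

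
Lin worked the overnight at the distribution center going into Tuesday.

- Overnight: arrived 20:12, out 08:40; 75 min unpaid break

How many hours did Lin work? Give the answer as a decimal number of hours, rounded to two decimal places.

11.22 hours

Overnight: 20:12 → midnight = 3 h 48 min; midnight → 08:40 = 8 h 40 min; span 12 h 28 min; less 75 min break → 11 h 13 min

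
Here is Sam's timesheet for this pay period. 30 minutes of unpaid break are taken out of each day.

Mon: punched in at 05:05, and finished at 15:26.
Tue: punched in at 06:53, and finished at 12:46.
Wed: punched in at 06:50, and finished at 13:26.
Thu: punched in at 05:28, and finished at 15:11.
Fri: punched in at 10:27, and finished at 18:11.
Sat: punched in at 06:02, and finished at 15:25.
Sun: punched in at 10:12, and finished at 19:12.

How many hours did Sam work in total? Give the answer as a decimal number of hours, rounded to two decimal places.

55.17 hours

Mon: 05:05–15:26 = 10 h 21 min; less 30 min break → 9 h 51 min
Tue: 06:53–12:46 = 5 h 53 min; less 30 min break → 5 h 23 min
Wed: 06:50–13:26 = 6 h 36 min; less 30 min break → 6 h 6 min
Thu: 05:28–15:11 = 9 h 43 min; less 30 min break → 9 h 13 min
Fri: 10:27–18:11 = 7 h 44 min; less 30 min break → 7 h 14 min
Sat: 06:02–15:25 = 9 h 23 min; less 30 min break → 8 h 53 min
Sun: 10:12–19:12 = 9 h 0 min; less 30 min break → 8 h 30 min
Total: 9 h 51 min + 5 h 23 min + 6 h 6 min + 9 h 13 min + 7 h 14 min + 8 h 53 min + 8 h 30 min = 55 h 10 min.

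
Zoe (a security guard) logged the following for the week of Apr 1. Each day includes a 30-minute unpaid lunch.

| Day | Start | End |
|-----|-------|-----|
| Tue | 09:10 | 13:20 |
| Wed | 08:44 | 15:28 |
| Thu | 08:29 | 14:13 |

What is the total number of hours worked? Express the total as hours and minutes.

Tue: 09:10–13:20 = 4 h 10 min; less 30 min break → 3 h 40 min
Wed: 08:44–15:28 = 6 h 44 min; less 30 min break → 6 h 14 min
Thu: 08:29–14:13 = 5 h 44 min; less 30 min break → 5 h 14 min
Total: 3 h 40 min + 6 h 14 min + 5 h 14 min = 15 h 8 min.

15 h 8 min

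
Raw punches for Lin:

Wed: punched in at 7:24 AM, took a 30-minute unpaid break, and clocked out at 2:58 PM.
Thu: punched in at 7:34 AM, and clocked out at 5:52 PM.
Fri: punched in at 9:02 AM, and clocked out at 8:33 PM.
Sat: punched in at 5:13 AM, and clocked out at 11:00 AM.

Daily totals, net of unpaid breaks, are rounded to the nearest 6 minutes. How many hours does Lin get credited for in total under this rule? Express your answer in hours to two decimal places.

Wed: 7:24 AM–2:58 PM = 7 h 34 min − 30 min = 7 h 4 min → rounds to 7 h 6 min
Thu: 7:34 AM–5:52 PM = 10 h 18 min → rounds to 10 h 18 min
Fri: 9:02 AM–8:33 PM = 11 h 31 min → rounds to 11 h 30 min
Sat: 5:13 AM–11:00 AM = 5 h 47 min → rounds to 5 h 48 min
Total credited: 34 h 42 min.

34.70 hours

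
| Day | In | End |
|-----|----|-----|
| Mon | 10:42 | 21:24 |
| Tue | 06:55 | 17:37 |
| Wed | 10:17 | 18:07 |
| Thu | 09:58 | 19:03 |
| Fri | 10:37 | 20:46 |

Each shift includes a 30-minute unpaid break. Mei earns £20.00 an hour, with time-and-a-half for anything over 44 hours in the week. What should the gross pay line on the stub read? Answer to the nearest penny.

Mon: 10:42–21:24 = 10 h 42 min; less 30 min break → 10 h 12 min
Tue: 06:55–17:37 = 10 h 42 min; less 30 min break → 10 h 12 min
Wed: 10:17–18:07 = 7 h 50 min; less 30 min break → 7 h 20 min
Thu: 09:58–19:03 = 9 h 5 min; less 30 min break → 8 h 35 min
Fri: 10:37–20:46 = 10 h 9 min; less 30 min break → 9 h 39 min
Total worked: 45 h 58 min = 2758 min.
Regular 44 h 0 min = 2640 min at £20.00/h; overtime 1 h 58 min = 118 min at £30.00/h.
Pay = (2640 × £20.00 + 118 × £30.00) ÷ 60 = £939.00.

£939.00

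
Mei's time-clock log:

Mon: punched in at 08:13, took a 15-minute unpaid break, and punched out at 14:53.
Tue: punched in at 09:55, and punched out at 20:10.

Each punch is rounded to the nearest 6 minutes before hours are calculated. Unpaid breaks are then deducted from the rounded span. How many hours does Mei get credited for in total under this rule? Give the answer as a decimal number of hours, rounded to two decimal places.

Mon: in 08:13→08:12, out 14:53→14:54; 6 h 42 min − 15 min = 6 h 27 min
Tue: in 09:55→09:54, out 20:10→20:12; 10 h 18 min
Total credited: 16 h 45 min.

16.75 hours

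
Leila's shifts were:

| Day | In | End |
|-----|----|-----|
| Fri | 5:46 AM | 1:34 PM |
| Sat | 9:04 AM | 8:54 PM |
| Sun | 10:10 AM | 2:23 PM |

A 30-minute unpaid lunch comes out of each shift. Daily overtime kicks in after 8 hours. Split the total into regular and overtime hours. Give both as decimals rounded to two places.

Fri: 5:46 AM–1:34 PM = 7 h 48 min; less 30 min break → 7 h 18 min
Sat: 9:04 AM–8:54 PM = 11 h 50 min; less 30 min break → 11 h 20 min
Sun: 10:10 AM–2:23 PM = 4 h 13 min; less 30 min break → 3 h 43 min
Fri reg 7 h 18 min / OT 0 h 0 min; Sat reg 8 h 0 min / OT 3 h 20 min; Sun reg 3 h 43 min / OT 0 h 0 min.
Totals: regular 19 h 1 min, overtime 3 h 20 min.

Regular 19.02 hours, overtime 3.33 hours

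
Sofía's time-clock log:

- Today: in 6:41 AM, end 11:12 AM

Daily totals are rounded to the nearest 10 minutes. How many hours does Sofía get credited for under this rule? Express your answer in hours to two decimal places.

4.50 hours

Today: 6:41 AM–11:12 AM = 4 h 31 min → rounds to 4 h 30 min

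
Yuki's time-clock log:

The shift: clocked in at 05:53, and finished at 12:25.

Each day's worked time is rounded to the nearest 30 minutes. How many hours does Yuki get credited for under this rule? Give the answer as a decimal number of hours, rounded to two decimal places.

6.50 hours

The shift: 05:53–12:25 = 6 h 32 min → rounds to 6 h 30 min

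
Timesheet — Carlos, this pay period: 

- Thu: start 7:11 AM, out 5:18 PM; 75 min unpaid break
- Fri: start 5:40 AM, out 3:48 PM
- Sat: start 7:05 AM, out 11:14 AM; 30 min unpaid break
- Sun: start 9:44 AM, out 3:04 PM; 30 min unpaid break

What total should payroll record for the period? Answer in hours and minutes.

27 h 29 min

Thu: 7:11 AM–5:18 PM = 10 h 7 min; less 75 min break → 8 h 52 min
Fri: 5:40 AM–3:48 PM = 10 h 8 min
Sat: 7:05 AM–11:14 AM = 4 h 9 min; less 30 min break → 3 h 39 min
Sun: 9:44 AM–3:04 PM = 5 h 20 min; less 30 min break → 4 h 50 min
Total: 8 h 52 min + 10 h 8 min + 3 h 39 min + 4 h 50 min = 27 h 29 min.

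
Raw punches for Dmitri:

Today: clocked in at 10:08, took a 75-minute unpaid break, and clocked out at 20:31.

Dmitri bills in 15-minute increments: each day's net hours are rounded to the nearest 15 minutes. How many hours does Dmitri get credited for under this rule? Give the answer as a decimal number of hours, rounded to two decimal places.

9.25 hours

Today: 10:08–20:31 = 10 h 23 min − 75 min = 9 h 8 min → rounds to 9 h 15 min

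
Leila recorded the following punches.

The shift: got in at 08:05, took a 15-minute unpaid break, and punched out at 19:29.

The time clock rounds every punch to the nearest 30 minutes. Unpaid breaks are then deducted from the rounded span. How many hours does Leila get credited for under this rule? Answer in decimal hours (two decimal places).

The shift: in 08:05→08:00, out 19:29→19:30; 11 h 30 min − 15 min = 11 h 15 min

11.25 hours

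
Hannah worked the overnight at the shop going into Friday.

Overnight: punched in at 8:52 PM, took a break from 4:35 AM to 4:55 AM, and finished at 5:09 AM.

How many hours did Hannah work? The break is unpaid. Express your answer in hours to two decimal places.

7.95 hours

Overnight: 8:52 PM → midnight = 3 h 8 min; midnight → 5:09 AM = 5 h 9 min; span 8 h 17 min; less 20 min break → 7 h 57 min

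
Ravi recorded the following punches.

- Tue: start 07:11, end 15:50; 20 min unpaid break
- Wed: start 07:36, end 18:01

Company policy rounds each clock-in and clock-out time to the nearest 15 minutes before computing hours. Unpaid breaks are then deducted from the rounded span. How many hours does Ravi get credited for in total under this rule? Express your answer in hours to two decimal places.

18.67 hours

Tue: in 07:11→07:15, out 15:50→15:45; 8 h 30 min − 20 min = 8 h 10 min
Wed: in 07:36→07:30, out 18:01→18:00; 10 h 30 min
Total credited: 18 h 40 min.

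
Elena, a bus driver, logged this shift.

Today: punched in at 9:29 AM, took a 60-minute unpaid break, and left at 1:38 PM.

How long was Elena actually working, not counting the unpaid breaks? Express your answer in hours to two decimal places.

Today: 9:29 AM–1:38 PM = 4 h 9 min; less 60 min break → 3 h 9 min

3.15 hours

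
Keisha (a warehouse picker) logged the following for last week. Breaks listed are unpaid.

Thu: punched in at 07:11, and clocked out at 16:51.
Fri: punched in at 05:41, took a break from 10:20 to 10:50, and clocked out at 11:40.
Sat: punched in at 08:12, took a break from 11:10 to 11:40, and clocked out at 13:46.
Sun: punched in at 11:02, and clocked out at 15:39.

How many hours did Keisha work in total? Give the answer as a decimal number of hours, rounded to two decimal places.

24.83 hours

Thu: 07:11–16:51 = 9 h 40 min
Fri: 05:41–11:40 = 5 h 59 min; less 30 min break → 5 h 29 min
Sat: 08:12–13:46 = 5 h 34 min; less 30 min break → 5 h 4 min
Sun: 11:02–15:39 = 4 h 37 min
Total: 9 h 40 min + 5 h 29 min + 5 h 4 min + 4 h 37 min = 24 h 50 min.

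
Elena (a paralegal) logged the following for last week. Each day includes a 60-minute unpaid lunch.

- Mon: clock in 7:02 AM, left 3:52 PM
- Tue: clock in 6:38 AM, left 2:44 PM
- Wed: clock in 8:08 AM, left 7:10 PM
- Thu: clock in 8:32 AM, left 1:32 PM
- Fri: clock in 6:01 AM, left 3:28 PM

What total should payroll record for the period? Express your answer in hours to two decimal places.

37.42 hours

Mon: 7:02 AM–3:52 PM = 8 h 50 min; less 60 min break → 7 h 50 min
Tue: 6:38 AM–2:44 PM = 8 h 6 min; less 60 min break → 7 h 6 min
Wed: 8:08 AM–7:10 PM = 11 h 2 min; less 60 min break → 10 h 2 min
Thu: 8:32 AM–1:32 PM = 5 h 0 min; less 60 min break → 4 h 0 min
Fri: 6:01 AM–3:28 PM = 9 h 27 min; less 60 min break → 8 h 27 min
Total: 7 h 50 min + 7 h 6 min + 10 h 2 min + 4 h 0 min + 8 h 27 min = 37 h 25 min.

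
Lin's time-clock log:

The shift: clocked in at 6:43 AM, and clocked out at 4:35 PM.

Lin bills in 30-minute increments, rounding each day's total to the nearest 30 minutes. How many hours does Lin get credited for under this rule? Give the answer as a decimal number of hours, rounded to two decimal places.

The shift: 6:43 AM–4:35 PM = 9 h 52 min → rounds to 10 h 0 min

10.00 hours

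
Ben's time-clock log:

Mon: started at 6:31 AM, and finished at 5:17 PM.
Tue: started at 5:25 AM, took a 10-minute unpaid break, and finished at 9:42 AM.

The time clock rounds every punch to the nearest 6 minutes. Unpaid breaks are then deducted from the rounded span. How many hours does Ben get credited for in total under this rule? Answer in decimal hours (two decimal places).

14.93 hours

Mon: in 6:31 AM→6:30 AM, out 5:17 PM→5:18 PM; 10 h 48 min
Tue: in 5:25 AM→5:24 AM, out 9:42 AM→9:42 AM; 4 h 18 min − 10 min = 4 h 8 min
Total credited: 14 h 56 min.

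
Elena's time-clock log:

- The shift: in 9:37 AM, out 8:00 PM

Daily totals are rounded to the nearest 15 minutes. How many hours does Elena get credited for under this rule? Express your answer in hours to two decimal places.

10.50 hours

The shift: 9:37 AM–8:00 PM = 10 h 23 min → rounds to 10 h 30 min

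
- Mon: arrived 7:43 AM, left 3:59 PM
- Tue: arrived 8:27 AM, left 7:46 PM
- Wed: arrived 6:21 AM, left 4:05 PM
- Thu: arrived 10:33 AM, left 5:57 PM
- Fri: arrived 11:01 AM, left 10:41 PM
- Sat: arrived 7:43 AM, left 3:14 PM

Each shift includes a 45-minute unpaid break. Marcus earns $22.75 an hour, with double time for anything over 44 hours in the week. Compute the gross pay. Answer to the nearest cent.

Mon: 7:43 AM–3:59 PM = 8 h 16 min; less 45 min break → 7 h 31 min
Tue: 8:27 AM–7:46 PM = 11 h 19 min; less 45 min break → 10 h 34 min
Wed: 6:21 AM–4:05 PM = 9 h 44 min; less 45 min break → 8 h 59 min
Thu: 10:33 AM–5:57 PM = 7 h 24 min; less 45 min break → 6 h 39 min
Fri: 11:01 AM–10:41 PM = 11 h 40 min; less 45 min break → 10 h 55 min
Sat: 7:43 AM–3:14 PM = 7 h 31 min; less 45 min break → 6 h 46 min
Total worked: 51 h 24 min = 3084 min.
Regular 44 h 0 min = 2640 min at $22.75/h; overtime 7 h 24 min = 444 min at $45.50/h.
Pay = (2640 × $22.75 + 444 × $45.50) ÷ 60 = $1337.70.

$1337.70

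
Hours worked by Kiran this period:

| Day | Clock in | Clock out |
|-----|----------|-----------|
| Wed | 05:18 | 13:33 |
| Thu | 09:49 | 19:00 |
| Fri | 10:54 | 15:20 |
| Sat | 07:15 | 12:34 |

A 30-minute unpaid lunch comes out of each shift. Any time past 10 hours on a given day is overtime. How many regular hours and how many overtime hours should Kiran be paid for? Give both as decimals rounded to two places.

Wed: 05:18–13:33 = 8 h 15 min; less 30 min break → 7 h 45 min
Thu: 09:49–19:00 = 9 h 11 min; less 30 min break → 8 h 41 min
Fri: 10:54–15:20 = 4 h 26 min; less 30 min break → 3 h 56 min
Sat: 07:15–12:34 = 5 h 19 min; less 30 min break → 4 h 49 min
Wed reg 7 h 45 min / OT 0 h 0 min; Thu reg 8 h 41 min / OT 0 h 0 min; Fri reg 3 h 56 min / OT 0 h 0 min; Sat reg 4 h 49 min / OT 0 h 0 min.
Totals: regular 25 h 11 min, overtime 0 h 0 min.

Regular 25.18 hours, overtime 0.00 hours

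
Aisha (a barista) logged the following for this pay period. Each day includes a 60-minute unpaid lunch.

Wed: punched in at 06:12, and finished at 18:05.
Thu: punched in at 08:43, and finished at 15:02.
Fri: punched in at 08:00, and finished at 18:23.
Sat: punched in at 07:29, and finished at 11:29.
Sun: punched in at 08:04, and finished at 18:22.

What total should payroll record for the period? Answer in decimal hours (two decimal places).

Wed: 06:12–18:05 = 11 h 53 min; less 60 min break → 10 h 53 min
Thu: 08:43–15:02 = 6 h 19 min; less 60 min break → 5 h 19 min
Fri: 08:00–18:23 = 10 h 23 min; less 60 min break → 9 h 23 min
Sat: 07:29–11:29 = 4 h 0 min; less 60 min break → 3 h 0 min
Sun: 08:04–18:22 = 10 h 18 min; less 60 min break → 9 h 18 min
Total: 10 h 53 min + 5 h 19 min + 9 h 23 min + 3 h 0 min + 9 h 18 min = 37 h 53 min.

37.88 hours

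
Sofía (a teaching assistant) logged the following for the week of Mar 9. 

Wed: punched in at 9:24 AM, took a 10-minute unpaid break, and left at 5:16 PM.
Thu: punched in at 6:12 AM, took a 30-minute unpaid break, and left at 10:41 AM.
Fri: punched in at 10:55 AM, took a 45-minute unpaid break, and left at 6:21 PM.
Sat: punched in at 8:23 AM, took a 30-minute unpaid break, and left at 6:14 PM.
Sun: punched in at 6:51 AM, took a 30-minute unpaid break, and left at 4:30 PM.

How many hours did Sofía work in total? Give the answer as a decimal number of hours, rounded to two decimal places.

36.87 hours

Wed: 9:24 AM–5:16 PM = 7 h 52 min; less 10 min break → 7 h 42 min
Thu: 6:12 AM–10:41 AM = 4 h 29 min; less 30 min break → 3 h 59 min
Fri: 10:55 AM–6:21 PM = 7 h 26 min; less 45 min break → 6 h 41 min
Sat: 8:23 AM–6:14 PM = 9 h 51 min; less 30 min break → 9 h 21 min
Sun: 6:51 AM–4:30 PM = 9 h 39 min; less 30 min break → 9 h 9 min
Total: 7 h 42 min + 3 h 59 min + 6 h 41 min + 9 h 21 min + 9 h 9 min = 36 h 52 min.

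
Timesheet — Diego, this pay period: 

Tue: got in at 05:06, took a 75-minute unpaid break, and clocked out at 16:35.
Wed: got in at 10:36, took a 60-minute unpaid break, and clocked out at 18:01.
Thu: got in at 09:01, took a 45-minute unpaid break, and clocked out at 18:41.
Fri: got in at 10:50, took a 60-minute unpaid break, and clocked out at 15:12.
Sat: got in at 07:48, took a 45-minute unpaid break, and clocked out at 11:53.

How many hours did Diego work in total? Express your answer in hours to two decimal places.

32.27 hours

Tue: 05:06–16:35 = 11 h 29 min; less 75 min break → 10 h 14 min
Wed: 10:36–18:01 = 7 h 25 min; less 60 min break → 6 h 25 min
Thu: 09:01–18:41 = 9 h 40 min; less 45 min break → 8 h 55 min
Fri: 10:50–15:12 = 4 h 22 min; less 60 min break → 3 h 22 min
Sat: 07:48–11:53 = 4 h 5 min; less 45 min break → 3 h 20 min
Total: 10 h 14 min + 6 h 25 min + 8 h 55 min + 3 h 22 min + 3 h 20 min = 32 h 16 min.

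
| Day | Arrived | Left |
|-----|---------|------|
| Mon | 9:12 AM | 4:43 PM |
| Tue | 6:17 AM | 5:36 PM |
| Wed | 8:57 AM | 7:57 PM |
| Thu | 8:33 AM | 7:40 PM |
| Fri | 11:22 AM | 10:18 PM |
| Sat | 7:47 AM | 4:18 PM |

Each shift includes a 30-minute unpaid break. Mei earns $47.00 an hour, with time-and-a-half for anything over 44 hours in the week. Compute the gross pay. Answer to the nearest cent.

Mon: 9:12 AM–4:43 PM = 7 h 31 min; less 30 min break → 7 h 1 min
Tue: 6:17 AM–5:36 PM = 11 h 19 min; less 30 min break → 10 h 49 min
Wed: 8:57 AM–7:57 PM = 11 h 0 min; less 30 min break → 10 h 30 min
Thu: 8:33 AM–7:40 PM = 11 h 7 min; less 30 min break → 10 h 37 min
Fri: 11:22 AM–10:18 PM = 10 h 56 min; less 30 min break → 10 h 26 min
Sat: 7:47 AM–4:18 PM = 8 h 31 min; less 30 min break → 8 h 1 min
Total worked: 57 h 24 min = 3444 min.
Regular 44 h 0 min = 2640 min at $47.00/h; overtime 13 h 24 min = 804 min at $70.50/h.
Pay = (2640 × $47.00 + 804 × $70.50) ÷ 60 = $3012.70.

$3012.70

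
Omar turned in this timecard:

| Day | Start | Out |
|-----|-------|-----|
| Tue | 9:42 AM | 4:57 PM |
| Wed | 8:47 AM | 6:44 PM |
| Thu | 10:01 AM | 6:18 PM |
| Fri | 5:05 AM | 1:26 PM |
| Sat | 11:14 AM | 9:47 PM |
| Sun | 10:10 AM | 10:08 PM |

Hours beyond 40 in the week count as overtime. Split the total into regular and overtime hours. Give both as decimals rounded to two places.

Tue: 9:42 AM–4:57 PM = 7 h 15 min
Wed: 8:47 AM–6:44 PM = 9 h 57 min
Thu: 10:01 AM–6:18 PM = 8 h 17 min
Fri: 5:05 AM–1:26 PM = 8 h 21 min
Sat: 11:14 AM–9:47 PM = 10 h 33 min
Sun: 10:10 AM–10:08 PM = 11 h 58 min
Total worked: 56 h 21 min = 56.35 h.
Threshold 40 h → overtime 16 h 21 min, regular 40 h 0 min.

Regular 40.00 hours, overtime 16.35 hours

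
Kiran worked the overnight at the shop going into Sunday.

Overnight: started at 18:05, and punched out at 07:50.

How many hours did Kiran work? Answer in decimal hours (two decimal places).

13.75 hours

Overnight: 18:05 → midnight = 5 h 55 min; midnight → 07:50 = 7 h 50 min; span 13 h 45 min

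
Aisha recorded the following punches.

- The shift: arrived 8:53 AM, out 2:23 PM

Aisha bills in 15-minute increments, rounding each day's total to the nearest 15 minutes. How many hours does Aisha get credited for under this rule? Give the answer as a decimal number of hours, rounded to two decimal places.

The shift: 8:53 AM–2:23 PM = 5 h 30 min → rounds to 5 h 30 min

5.50 hours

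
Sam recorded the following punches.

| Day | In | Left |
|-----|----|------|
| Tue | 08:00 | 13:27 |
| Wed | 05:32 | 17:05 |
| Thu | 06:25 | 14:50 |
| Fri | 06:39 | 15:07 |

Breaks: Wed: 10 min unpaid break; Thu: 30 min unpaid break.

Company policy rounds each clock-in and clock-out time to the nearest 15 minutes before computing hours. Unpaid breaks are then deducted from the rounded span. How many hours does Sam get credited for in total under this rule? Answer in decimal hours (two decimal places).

Tue: in 08:00→08:00, out 13:27→13:30; 5 h 30 min
Wed: in 05:32→05:30, out 17:05→17:00; 11 h 30 min − 10 min = 11 h 20 min
Thu: in 06:25→06:30, out 14:50→14:45; 8 h 15 min − 30 min = 7 h 45 min
Fri: in 06:39→06:45, out 15:07→15:00; 8 h 15 min
Total credited: 32 h 50 min.

32.83 hours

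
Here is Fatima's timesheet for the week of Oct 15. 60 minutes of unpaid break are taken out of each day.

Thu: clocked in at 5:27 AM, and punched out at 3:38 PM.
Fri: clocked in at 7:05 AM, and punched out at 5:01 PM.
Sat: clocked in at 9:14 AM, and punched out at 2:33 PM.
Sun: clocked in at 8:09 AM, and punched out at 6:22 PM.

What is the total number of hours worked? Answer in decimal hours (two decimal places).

31.65 hours

Thu: 5:27 AM–3:38 PM = 10 h 11 min; less 60 min break → 9 h 11 min
Fri: 7:05 AM–5:01 PM = 9 h 56 min; less 60 min break → 8 h 56 min
Sat: 9:14 AM–2:33 PM = 5 h 19 min; less 60 min break → 4 h 19 min
Sun: 8:09 AM–6:22 PM = 10 h 13 min; less 60 min break → 9 h 13 min
Total: 9 h 11 min + 8 h 56 min + 4 h 19 min + 9 h 13 min = 31 h 39 min.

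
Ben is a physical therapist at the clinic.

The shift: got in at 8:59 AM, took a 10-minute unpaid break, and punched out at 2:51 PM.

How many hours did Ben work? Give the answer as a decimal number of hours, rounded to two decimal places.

The shift: 8:59 AM–2:51 PM = 5 h 52 min; less 10 min break → 5 h 42 min

5.70 hours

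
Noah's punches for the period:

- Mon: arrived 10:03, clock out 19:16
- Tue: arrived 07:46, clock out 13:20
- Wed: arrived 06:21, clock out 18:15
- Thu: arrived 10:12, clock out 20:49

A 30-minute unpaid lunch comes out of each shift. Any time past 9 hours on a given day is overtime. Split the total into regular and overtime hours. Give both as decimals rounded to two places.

Regular 31.78 hours, overtime 3.52 hours

Mon: 10:03–19:16 = 9 h 13 min; less 30 min break → 8 h 43 min
Tue: 07:46–13:20 = 5 h 34 min; less 30 min break → 5 h 4 min
Wed: 06:21–18:15 = 11 h 54 min; less 30 min break → 11 h 24 min
Thu: 10:12–20:49 = 10 h 37 min; less 30 min break → 10 h 7 min
Mon reg 8 h 43 min / OT 0 h 0 min; Tue reg 5 h 4 min / OT 0 h 0 min; Wed reg 9 h 0 min / OT 2 h 24 min; Thu reg 9 h 0 min / OT 1 h 7 min.
Totals: regular 31 h 47 min, overtime 3 h 31 min.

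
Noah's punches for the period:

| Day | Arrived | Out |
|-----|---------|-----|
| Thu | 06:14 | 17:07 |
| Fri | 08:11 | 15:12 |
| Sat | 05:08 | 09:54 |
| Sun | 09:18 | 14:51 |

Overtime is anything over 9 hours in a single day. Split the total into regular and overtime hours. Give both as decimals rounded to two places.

Thu: 06:14–17:07 = 10 h 53 min
Fri: 08:11–15:12 = 7 h 1 min
Sat: 05:08–09:54 = 4 h 46 min
Sun: 09:18–14:51 = 5 h 33 min
Thu reg 9 h 0 min / OT 1 h 53 min; Fri reg 7 h 1 min / OT 0 h 0 min; Sat reg 4 h 46 min / OT 0 h 0 min; Sun reg 5 h 33 min / OT 0 h 0 min.
Totals: regular 26 h 20 min, overtime 1 h 53 min.

Regular 26.33 hours, overtime 1.88 hours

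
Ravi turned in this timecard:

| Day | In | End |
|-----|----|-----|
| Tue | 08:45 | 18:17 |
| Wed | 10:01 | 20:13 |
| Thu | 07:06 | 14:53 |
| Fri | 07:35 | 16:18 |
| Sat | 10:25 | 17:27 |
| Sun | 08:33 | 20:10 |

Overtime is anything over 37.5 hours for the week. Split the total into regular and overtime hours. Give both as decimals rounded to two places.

Regular 37.50 hours, overtime 17.38 hours

Tue: 08:45–18:17 = 9 h 32 min
Wed: 10:01–20:13 = 10 h 12 min
Thu: 07:06–14:53 = 7 h 47 min
Fri: 07:35–16:18 = 8 h 43 min
Sat: 10:25–17:27 = 7 h 2 min
Sun: 08:33–20:10 = 11 h 37 min
Total worked: 54 h 53 min = 54.88 h.
Threshold 37.5 h → overtime 17 h 23 min, regular 37 h 30 min.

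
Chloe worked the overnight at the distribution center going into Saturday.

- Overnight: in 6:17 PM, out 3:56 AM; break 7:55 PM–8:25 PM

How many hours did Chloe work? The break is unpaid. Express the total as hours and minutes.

Overnight: 6:17 PM → midnight = 5 h 43 min; midnight → 3:56 AM = 3 h 56 min; span 9 h 39 min; less 30 min break → 9 h 9 min

9 h 9 min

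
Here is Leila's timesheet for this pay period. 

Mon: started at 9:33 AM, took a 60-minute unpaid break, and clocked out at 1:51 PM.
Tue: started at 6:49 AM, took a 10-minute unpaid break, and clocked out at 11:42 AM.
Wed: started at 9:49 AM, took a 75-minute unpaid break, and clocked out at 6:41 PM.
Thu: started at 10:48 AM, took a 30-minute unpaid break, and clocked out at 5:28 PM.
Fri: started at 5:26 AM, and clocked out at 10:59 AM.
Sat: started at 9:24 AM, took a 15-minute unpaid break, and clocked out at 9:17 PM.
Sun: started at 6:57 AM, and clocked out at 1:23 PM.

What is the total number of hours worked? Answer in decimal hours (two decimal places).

45.42 hours

Mon: 9:33 AM–1:51 PM = 4 h 18 min; less 60 min break → 3 h 18 min
Tue: 6:49 AM–11:42 AM = 4 h 53 min; less 10 min break → 4 h 43 min
Wed: 9:49 AM–6:41 PM = 8 h 52 min; less 75 min break → 7 h 37 min
Thu: 10:48 AM–5:28 PM = 6 h 40 min; less 30 min break → 6 h 10 min
Fri: 5:26 AM–10:59 AM = 5 h 33 min
Sat: 9:24 AM–9:17 PM = 11 h 53 min; less 15 min break → 11 h 38 min
Sun: 6:57 AM–1:23 PM = 6 h 26 min
Total: 3 h 18 min + 4 h 43 min + 7 h 37 min + 6 h 10 min + 5 h 33 min + 11 h 38 min + 6 h 26 min = 45 h 25 min.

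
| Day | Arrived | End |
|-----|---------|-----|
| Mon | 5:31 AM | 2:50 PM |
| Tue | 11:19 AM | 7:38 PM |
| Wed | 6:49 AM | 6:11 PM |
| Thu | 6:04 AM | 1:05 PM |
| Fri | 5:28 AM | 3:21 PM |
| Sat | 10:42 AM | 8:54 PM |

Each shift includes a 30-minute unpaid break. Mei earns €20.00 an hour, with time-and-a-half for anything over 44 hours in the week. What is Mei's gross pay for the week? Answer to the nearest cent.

€1153.00

Mon: 5:31 AM–2:50 PM = 9 h 19 min; less 30 min break → 8 h 49 min
Tue: 11:19 AM–7:38 PM = 8 h 19 min; less 30 min break → 7 h 49 min
Wed: 6:49 AM–6:11 PM = 11 h 22 min; less 30 min break → 10 h 52 min
Thu: 6:04 AM–1:05 PM = 7 h 1 min; less 30 min break → 6 h 31 min
Fri: 5:28 AM–3:21 PM = 9 h 53 min; less 30 min break → 9 h 23 min
Sat: 10:42 AM–8:54 PM = 10 h 12 min; less 30 min break → 9 h 42 min
Total worked: 53 h 6 min = 3186 min.
Regular 44 h 0 min = 2640 min at €20.00/h; overtime 9 h 6 min = 546 min at €30.00/h.
Pay = (2640 × €20.00 + 546 × €30.00) ÷ 60 = €1153.00.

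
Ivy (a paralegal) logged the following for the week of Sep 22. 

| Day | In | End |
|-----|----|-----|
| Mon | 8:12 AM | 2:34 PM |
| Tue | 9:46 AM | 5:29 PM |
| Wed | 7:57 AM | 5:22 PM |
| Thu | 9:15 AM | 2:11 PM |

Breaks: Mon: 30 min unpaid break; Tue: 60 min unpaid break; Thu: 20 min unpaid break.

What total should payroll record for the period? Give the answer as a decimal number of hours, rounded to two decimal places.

Mon: 8:12 AM–2:34 PM = 6 h 22 min; less 30 min break → 5 h 52 min
Tue: 9:46 AM–5:29 PM = 7 h 43 min; less 60 min break → 6 h 43 min
Wed: 7:57 AM–5:22 PM = 9 h 25 min
Thu: 9:15 AM–2:11 PM = 4 h 56 min; less 20 min break → 4 h 36 min
Total: 5 h 52 min + 6 h 43 min + 9 h 25 min + 4 h 36 min = 26 h 36 min.

26.60 hours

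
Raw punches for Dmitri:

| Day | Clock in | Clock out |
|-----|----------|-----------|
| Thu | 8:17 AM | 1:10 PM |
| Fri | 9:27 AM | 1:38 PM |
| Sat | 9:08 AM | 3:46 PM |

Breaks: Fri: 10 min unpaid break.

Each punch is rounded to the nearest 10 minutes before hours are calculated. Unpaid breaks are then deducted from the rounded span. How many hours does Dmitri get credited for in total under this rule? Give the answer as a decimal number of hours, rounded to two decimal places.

Thu: in 8:17 AM→8:20 AM, out 1:10 PM→1:10 PM; 4 h 50 min
Fri: in 9:27 AM→9:30 AM, out 1:38 PM→1:40 PM; 4 h 10 min − 10 min = 4 h 0 min
Sat: in 9:08 AM→9:10 AM, out 3:46 PM→3:50 PM; 6 h 40 min
Total credited: 15 h 30 min.

15.50 hours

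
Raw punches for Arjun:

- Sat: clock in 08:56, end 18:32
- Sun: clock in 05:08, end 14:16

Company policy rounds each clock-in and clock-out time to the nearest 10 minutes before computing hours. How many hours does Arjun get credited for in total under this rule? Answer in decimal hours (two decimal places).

18.67 hours

Sat: in 08:56→09:00, out 18:32→18:30; 9 h 30 min
Sun: in 05:08→05:10, out 14:16→14:20; 9 h 10 min
Total credited: 18 h 40 min.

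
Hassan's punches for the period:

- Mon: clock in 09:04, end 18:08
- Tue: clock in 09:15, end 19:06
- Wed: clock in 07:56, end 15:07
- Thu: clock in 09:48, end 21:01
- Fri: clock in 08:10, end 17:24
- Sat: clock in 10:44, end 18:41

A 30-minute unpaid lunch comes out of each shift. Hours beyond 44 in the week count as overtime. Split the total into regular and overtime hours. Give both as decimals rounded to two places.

Mon: 09:04–18:08 = 9 h 4 min; less 30 min break → 8 h 34 min
Tue: 09:15–19:06 = 9 h 51 min; less 30 min break → 9 h 21 min
Wed: 07:56–15:07 = 7 h 11 min; less 30 min break → 6 h 41 min
Thu: 09:48–21:01 = 11 h 13 min; less 30 min break → 10 h 43 min
Fri: 08:10–17:24 = 9 h 14 min; less 30 min break → 8 h 44 min
Sat: 10:44–18:41 = 7 h 57 min; less 30 min break → 7 h 27 min
Total worked: 51 h 30 min = 51.50 h.
Threshold 44 h → overtime 7 h 30 min, regular 44 h 0 min.

Regular 44.00 hours, overtime 7.50 hours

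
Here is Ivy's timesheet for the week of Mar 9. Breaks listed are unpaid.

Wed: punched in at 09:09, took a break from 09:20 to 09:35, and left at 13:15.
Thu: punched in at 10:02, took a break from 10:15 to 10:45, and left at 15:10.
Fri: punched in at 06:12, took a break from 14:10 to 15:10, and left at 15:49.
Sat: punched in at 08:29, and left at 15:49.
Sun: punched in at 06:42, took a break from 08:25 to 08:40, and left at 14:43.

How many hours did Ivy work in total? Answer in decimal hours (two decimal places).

32.20 hours

Wed: 09:09–13:15 = 4 h 6 min; less 15 min break → 3 h 51 min
Thu: 10:02–15:10 = 5 h 8 min; less 30 min break → 4 h 38 min
Fri: 06:12–15:49 = 9 h 37 min; less 60 min break → 8 h 37 min
Sat: 08:29–15:49 = 7 h 20 min
Sun: 06:42–14:43 = 8 h 1 min; less 15 min break → 7 h 46 min
Total: 3 h 51 min + 4 h 38 min + 8 h 37 min + 7 h 20 min + 7 h 46 min = 32 h 12 min.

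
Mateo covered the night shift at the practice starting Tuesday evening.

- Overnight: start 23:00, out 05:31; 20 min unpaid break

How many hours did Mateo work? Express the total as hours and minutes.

Overnight: 23:00 → midnight = 1 h 0 min; midnight → 05:31 = 5 h 31 min; span 6 h 31 min; less 20 min break → 6 h 11 min

6 h 11 min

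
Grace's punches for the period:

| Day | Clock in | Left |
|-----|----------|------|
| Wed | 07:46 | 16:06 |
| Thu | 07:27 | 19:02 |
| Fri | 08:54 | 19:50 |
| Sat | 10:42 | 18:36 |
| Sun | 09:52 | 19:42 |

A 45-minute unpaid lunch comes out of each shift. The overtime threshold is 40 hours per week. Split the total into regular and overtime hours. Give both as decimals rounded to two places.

Wed: 07:46–16:06 = 8 h 20 min; less 45 min break → 7 h 35 min
Thu: 07:27–19:02 = 11 h 35 min; less 45 min break → 10 h 50 min
Fri: 08:54–19:50 = 10 h 56 min; less 45 min break → 10 h 11 min
Sat: 10:42–18:36 = 7 h 54 min; less 45 min break → 7 h 9 min
Sun: 09:52–19:42 = 9 h 50 min; less 45 min break → 9 h 5 min
Total worked: 44 h 50 min = 44.83 h.
Threshold 40 h → overtime 4 h 50 min, regular 40 h 0 min.

Regular 40.00 hours, overtime 4.83 hours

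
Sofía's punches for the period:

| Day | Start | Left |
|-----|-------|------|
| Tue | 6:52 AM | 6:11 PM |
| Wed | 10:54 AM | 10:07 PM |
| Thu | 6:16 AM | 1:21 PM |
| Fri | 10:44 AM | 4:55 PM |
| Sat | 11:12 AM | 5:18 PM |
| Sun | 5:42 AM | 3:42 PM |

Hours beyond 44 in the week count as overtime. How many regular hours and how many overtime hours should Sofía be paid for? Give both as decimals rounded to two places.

Tue: 6:52 AM–6:11 PM = 11 h 19 min
Wed: 10:54 AM–10:07 PM = 11 h 13 min
Thu: 6:16 AM–1:21 PM = 7 h 5 min
Fri: 10:44 AM–4:55 PM = 6 h 11 min
Sat: 11:12 AM–5:18 PM = 6 h 6 min
Sun: 5:42 AM–3:42 PM = 10 h 0 min
Total worked: 51 h 54 min = 51.90 h.
Threshold 44 h → overtime 7 h 54 min, regular 44 h 0 min.

Regular 44.00 hours, overtime 7.90 hours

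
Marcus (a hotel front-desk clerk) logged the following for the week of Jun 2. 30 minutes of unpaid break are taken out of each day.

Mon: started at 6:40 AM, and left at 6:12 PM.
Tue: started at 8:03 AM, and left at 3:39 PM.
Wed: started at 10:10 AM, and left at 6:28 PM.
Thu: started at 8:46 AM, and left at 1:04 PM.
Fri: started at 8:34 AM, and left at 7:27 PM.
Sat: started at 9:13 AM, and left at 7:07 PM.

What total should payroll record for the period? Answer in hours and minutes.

49 h 31 min

Mon: 6:40 AM–6:12 PM = 11 h 32 min; less 30 min break → 11 h 2 min
Tue: 8:03 AM–3:39 PM = 7 h 36 min; less 30 min break → 7 h 6 min
Wed: 10:10 AM–6:28 PM = 8 h 18 min; less 30 min break → 7 h 48 min
Thu: 8:46 AM–1:04 PM = 4 h 18 min; less 30 min break → 3 h 48 min
Fri: 8:34 AM–7:27 PM = 10 h 53 min; less 30 min break → 10 h 23 min
Sat: 9:13 AM–7:07 PM = 9 h 54 min; less 30 min break → 9 h 24 min
Total: 11 h 2 min + 7 h 6 min + 7 h 48 min + 3 h 48 min + 10 h 23 min + 9 h 24 min = 49 h 31 min.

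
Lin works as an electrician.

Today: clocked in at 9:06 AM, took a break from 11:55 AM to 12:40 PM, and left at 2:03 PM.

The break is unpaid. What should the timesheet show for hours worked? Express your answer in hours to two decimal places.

4.20 hours

Today: 9:06 AM–2:03 PM = 4 h 57 min; less 45 min break → 4 h 12 min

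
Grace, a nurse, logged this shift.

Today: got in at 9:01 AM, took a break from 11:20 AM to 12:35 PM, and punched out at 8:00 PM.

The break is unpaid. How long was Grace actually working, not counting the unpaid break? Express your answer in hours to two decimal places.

9.73 hours

Today: 9:01 AM–8:00 PM = 10 h 59 min; less 75 min break → 9 h 44 min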